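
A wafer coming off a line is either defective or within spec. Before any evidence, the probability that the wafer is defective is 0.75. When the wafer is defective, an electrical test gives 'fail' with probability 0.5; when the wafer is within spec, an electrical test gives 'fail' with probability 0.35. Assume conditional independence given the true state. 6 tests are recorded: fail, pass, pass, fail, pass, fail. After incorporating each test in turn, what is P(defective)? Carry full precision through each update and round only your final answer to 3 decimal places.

After 'fail': P(defective) = 0.5·0.7500 / (0.5·0.7500 + 0.35·0.2500) ≈ 0.8108
After 'pass': P(defective) = 0.5·0.8108 / (0.5·0.8108 + 0.65·0.1892) ≈ 0.7673
After 'pass': P(defective) = 0.5·0.7673 / (0.5·0.7673 + 0.65·0.2327) ≈ 0.7172
After 'fail': P(defective) = 0.5·0.7172 / (0.5·0.7172 + 0.35·0.2828) ≈ 0.7837
After 'pass': P(defective) = 0.5·0.7837 / (0.5·0.7837 + 0.65·0.2163) ≈ 0.7359
After 'fail': P(defective) = 0.5·0.7359 / (0.5·0.7359 + 0.35·0.2641) ≈ 0.7992

0.799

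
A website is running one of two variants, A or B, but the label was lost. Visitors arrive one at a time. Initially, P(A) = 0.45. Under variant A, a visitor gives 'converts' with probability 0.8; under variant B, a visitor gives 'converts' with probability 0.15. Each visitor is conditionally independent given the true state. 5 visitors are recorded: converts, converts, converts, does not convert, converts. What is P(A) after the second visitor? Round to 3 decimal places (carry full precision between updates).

Each posterior becomes the prior for the next update.
After 'converts': P(A) = 0.8·0.4500 / (0.8·0.4500 + 0.15·0.5500) ≈ 0.8136
After 'converts': P(A) = 0.8·0.8136 / (0.8·0.8136 + 0.15·0.1864) ≈ 0.9588

0.959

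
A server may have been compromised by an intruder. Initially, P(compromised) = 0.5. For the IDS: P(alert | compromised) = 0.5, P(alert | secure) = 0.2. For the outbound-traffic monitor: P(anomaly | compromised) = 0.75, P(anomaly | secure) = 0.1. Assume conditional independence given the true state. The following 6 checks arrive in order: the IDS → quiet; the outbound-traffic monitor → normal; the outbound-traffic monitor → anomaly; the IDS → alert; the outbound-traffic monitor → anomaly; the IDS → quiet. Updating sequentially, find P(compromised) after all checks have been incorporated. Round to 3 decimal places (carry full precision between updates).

Apply Bayes' rule sequentially, carrying P(compromised) forward.
After the IDS='quiet': P(compromised) = 0.5·0.5000 / (0.5·0.5000 + 0.8·0.5000) ≈ 0.3846
After the outbound-traffic monitor='normal': P(compromised) = 0.25·0.3846 / (0.25·0.3846 + 0.9·0.6154) ≈ 0.1479
After the outbound-traffic monitor='anomaly': P(compromised) = 0.75·0.1479 / (0.75·0.1479 + 0.1·0.8521) ≈ 0.5656
After the IDS='alert': P(compromised) = 0.5·0.5656 / (0.5·0.5656 + 0.2·0.4344) ≈ 0.7650
After the outbound-traffic monitor='anomaly': P(compromised) = 0.75·0.7650 / (0.75·0.7650 + 0.1·0.2350) ≈ 0.9607
After the IDS='quiet': P(compromised) = 0.5·0.9607 / (0.5·0.9607 + 0.8·0.0393) ≈ 0.9385

0.938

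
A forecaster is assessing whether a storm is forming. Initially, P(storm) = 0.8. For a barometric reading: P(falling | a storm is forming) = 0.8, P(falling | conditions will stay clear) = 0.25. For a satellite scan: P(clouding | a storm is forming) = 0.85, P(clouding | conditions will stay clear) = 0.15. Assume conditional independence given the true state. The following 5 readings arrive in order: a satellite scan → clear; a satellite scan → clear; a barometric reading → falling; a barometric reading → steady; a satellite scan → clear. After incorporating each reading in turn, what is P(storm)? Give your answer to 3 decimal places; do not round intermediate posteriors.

After a satellite scan='clear': P(storm) = 0.15·0.8000 / (0.15·0.8000 + 0.85·0.2000) ≈ 0.4138
After a satellite scan='clear': P(storm) = 0.15·0.4138 / (0.15·0.4138 + 0.85·0.5862) ≈ 0.1108
After a barometric reading='falling': P(storm) = 0.8·0.1108 / (0.8·0.1108 + 0.25·0.8892) ≈ 0.2850
After a barometric reading='steady': P(storm) = 0.2·0.2850 / (0.2·0.2850 + 0.75·0.7150) ≈ 0.0961
After a satellite scan='clear': P(storm) = 0.15·0.0961 / (0.15·0.0961 + 0.85·0.9039) ≈ 0.0184

0.018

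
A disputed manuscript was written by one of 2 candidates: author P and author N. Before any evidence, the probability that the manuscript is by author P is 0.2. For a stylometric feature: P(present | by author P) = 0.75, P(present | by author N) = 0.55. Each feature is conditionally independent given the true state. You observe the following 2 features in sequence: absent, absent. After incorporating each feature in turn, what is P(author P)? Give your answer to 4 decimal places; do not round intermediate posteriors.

After 'absent': P(author P) = 0.25·0.2000 / (0.25·0.2000 + 0.45·0.8000) ≈ 0.1220
After 'absent': P(author P) = 0.25·0.1220 / (0.25·0.1220 + 0.45·0.8780) ≈ 0.0716

0.0716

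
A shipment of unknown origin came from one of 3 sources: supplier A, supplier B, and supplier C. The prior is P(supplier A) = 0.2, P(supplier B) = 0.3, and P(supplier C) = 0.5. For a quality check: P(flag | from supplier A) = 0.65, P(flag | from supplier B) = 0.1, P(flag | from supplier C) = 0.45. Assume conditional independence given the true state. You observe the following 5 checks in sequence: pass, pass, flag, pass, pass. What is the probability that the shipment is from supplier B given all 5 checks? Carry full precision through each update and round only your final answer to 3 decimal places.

After 'pass': normaliser = 0.35·0.2000 + 0.9·0.3000 + 0.55·0.5000; P(supplier A) ≈ 0.1138, P(supplier B) ≈ 0.4390, P(supplier C) ≈ 0.4472
After 'pass': normaliser = 0.35·0.1138 + 0.9·0.4390 + 0.55·0.4472; P(supplier A) ≈ 0.0585, P(supplier B) ≈ 0.5803, P(supplier C) ≈ 0.3612
After 'flag': normaliser = 0.65·0.0585 + 0.1·0.5803 + 0.45·0.3612; P(supplier A) ≈ 0.1471, P(supplier B) ≈ 0.2244, P(supplier C) ≈ 0.6285
After 'pass': normaliser = 0.35·0.1471 + 0.9·0.2244 + 0.55·0.6285; P(supplier A) ≈ 0.0859, P(supplier B) ≈ 0.3371, P(supplier C) ≈ 0.5770
After 'pass': normaliser = 0.35·0.0859 + 0.9·0.3371 + 0.55·0.5770; P(supplier A) ≈ 0.0462, P(supplier B) ≈ 0.4662, P(supplier C) ≈ 0.4876

0.466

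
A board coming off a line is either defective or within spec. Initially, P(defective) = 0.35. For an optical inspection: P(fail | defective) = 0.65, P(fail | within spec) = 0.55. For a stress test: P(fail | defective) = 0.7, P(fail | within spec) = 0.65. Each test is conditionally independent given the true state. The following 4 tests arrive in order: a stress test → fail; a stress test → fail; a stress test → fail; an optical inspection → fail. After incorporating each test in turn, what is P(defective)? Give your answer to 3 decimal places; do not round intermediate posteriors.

After a stress test='fail': P(defective) = 0.7·0.3500 / (0.7·0.3500 + 0.65·0.6500) ≈ 0.3670
After a stress test='fail': P(defective) = 0.7·0.3670 / (0.7·0.3670 + 0.65·0.6330) ≈ 0.3844
After a stress test='fail': P(defective) = 0.7·0.3844 / (0.7·0.3844 + 0.65·0.6156) ≈ 0.4021
After an optical inspection='fail': P(defective) = 0.65·0.4021 / (0.65·0.4021 + 0.55·0.5979) ≈ 0.4428

0.443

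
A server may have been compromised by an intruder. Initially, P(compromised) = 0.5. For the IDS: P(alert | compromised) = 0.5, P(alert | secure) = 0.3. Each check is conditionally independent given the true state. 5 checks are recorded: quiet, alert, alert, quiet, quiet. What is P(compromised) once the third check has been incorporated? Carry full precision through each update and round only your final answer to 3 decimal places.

0.665

After 'quiet': P(compromised) = 0.5·0.5000 / (0.5·0.5000 + 0.7·0.5000) ≈ 0.4167
After 'alert': P(compromised) = 0.5·0.4167 / (0.5·0.4167 + 0.3·0.5833) ≈ 0.5435
After 'alert': P(compromised) = 0.5·0.5435 / (0.5·0.5435 + 0.3·0.4565) ≈ 0.6649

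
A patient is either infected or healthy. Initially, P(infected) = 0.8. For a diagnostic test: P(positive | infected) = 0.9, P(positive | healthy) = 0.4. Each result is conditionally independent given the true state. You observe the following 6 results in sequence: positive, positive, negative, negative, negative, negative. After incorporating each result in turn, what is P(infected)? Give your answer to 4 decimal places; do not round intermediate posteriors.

Each posterior becomes the prior for the next update.
After 'positive': P(infected) = 0.9·0.8000 / (0.9·0.8000 + 0.4·0.2000) ≈ 0.9000
After 'positive': P(infected) = 0.9·0.9000 / (0.9·0.9000 + 0.4·0.1000) ≈ 0.9529
After 'negative': P(infected) = 0.1·0.9529 / (0.1·0.9529 + 0.6·0.0471) ≈ 0.7714
After 'negative': P(infected) = 0.1·0.7714 / (0.1·0.7714 + 0.6·0.2286) ≈ 0.3600
After 'negative': P(infected) = 0.1·0.3600 / (0.1·0.3600 + 0.6·0.6400) ≈ 0.0857
After 'negative': P(infected) = 0.1·0.0857 / (0.1·0.0857 + 0.6·0.9143) ≈ 0.0154

0.0154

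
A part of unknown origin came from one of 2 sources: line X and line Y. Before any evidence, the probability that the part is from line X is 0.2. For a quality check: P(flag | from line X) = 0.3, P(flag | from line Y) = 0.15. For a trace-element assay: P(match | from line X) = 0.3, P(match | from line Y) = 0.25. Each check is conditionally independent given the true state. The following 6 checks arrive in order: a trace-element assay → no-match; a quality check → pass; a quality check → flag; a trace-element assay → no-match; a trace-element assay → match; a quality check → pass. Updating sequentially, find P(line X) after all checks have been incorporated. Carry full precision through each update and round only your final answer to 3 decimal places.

After a trace-element assay='no-match': P(line X) = 0.7·0.2000 / (0.7·0.2000 + 0.75·0.8000) ≈ 0.1892
After a quality check='pass': P(line X) = 0.7·0.1892 / (0.7·0.1892 + 0.85·0.8108) ≈ 0.1612
After a quality check='flag': P(line X) = 0.3·0.1612 / (0.3·0.1612 + 0.15·0.8388) ≈ 0.2776
After a trace-element assay='no-match': P(line X) = 0.7·0.2776 / (0.7·0.2776 + 0.75·0.7224) ≈ 0.2640
After a trace-element assay='match': P(line X) = 0.3·0.2640 / (0.3·0.2640 + 0.25·0.7360) ≈ 0.3009
After a quality check='pass': P(line X) = 0.7·0.3009 / (0.7·0.3009 + 0.85·0.6991) ≈ 0.2617

0.262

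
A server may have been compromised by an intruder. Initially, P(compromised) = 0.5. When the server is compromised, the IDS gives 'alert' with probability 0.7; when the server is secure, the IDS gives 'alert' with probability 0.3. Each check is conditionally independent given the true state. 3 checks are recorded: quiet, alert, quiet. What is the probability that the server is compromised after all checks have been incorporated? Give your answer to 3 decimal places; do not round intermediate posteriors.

After 'quiet': P(compromised) = 0.3·0.5000 / (0.3·0.5000 + 0.7·0.5000) ≈ 0.3000
After 'alert': P(compromised) = 0.7·0.3000 / (0.7·0.3000 + 0.3·0.7000) ≈ 0.5000
After 'quiet': P(compromised) = 0.3·0.5000 / (0.3·0.5000 + 0.7·0.5000) ≈ 0.3000

0.300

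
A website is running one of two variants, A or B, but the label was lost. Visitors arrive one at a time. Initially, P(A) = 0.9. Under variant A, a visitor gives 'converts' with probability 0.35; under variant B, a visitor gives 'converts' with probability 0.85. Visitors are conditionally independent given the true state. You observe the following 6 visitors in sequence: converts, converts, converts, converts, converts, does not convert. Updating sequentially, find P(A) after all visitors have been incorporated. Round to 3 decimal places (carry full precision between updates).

After 'converts': P(A) = 0.35·0.9000 / (0.35·0.9000 + 0.85·0.1000) ≈ 0.7875
After 'converts': P(A) = 0.35·0.7875 / (0.35·0.7875 + 0.85·0.2125) ≈ 0.6041
After 'converts': P(A) = 0.35·0.6041 / (0.35·0.6041 + 0.85·0.3959) ≈ 0.3859
After 'converts': P(A) = 0.35·0.3859 / (0.35·0.3859 + 0.85·0.6141) ≈ 0.2055
After 'converts': P(A) = 0.35·0.2055 / (0.35·0.2055 + 0.85·0.7945) ≈ 0.0963
After 'does not convert': P(A) = 0.65·0.0963 / (0.65·0.0963 + 0.15·0.9037) ≈ 0.3158

0.316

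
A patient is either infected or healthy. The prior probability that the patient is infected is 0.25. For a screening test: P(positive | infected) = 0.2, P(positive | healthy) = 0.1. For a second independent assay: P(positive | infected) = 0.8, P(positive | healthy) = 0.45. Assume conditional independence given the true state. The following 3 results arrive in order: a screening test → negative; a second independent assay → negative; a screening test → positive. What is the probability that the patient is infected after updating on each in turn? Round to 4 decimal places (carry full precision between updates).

0.1773

After a screening test='negative': P(infected) = 0.8·0.2500 / (0.8·0.2500 + 0.9·0.7500) ≈ 0.2286
After a second independent assay='negative': P(infected) = 0.2·0.2286 / (0.2·0.2286 + 0.55·0.7714) ≈ 0.0973
After a screening test='positive': P(infected) = 0.2·0.0973 / (0.2·0.0973 + 0.1·0.9027) ≈ 0.1773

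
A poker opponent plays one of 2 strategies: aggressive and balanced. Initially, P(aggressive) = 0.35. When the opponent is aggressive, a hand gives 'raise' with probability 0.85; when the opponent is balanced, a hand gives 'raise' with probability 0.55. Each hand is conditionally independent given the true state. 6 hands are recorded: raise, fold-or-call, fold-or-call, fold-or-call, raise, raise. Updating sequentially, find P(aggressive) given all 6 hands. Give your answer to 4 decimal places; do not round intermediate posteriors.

After 'raise': P(aggressive) = 0.85·0.3500 / (0.85·0.3500 + 0.55·0.6500) ≈ 0.4542
After 'fold-or-call': P(aggressive) = 0.15·0.4542 / (0.15·0.4542 + 0.45·0.5458) ≈ 0.2172
After 'fold-or-call': P(aggressive) = 0.15·0.2172 / (0.15·0.2172 + 0.45·0.7828) ≈ 0.0846
After 'fold-or-call': P(aggressive) = 0.15·0.0846 / (0.15·0.0846 + 0.45·0.9154) ≈ 0.0299
After 'raise': P(aggressive) = 0.85·0.0299 / (0.85·0.0299 + 0.55·0.9701) ≈ 0.0455
After 'raise': P(aggressive) = 0.85·0.0455 / (0.85·0.0455 + 0.55·0.9545) ≈ 0.0686

0.0686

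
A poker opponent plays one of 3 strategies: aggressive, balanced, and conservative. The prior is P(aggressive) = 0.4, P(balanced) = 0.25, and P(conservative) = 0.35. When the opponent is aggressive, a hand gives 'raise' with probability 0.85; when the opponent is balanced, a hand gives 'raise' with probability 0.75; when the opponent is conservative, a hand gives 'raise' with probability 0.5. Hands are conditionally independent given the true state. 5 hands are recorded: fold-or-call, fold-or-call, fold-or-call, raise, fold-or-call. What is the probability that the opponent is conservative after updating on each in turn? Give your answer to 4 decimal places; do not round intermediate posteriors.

After 'fold-or-call': normaliser = 0.15·0.4000 + 0.25·0.2500 + 0.5·0.3500; P(aggressive) ≈ 0.2017, P(balanced) ≈ 0.2101, P(conservative) ≈ 0.5882
After 'fold-or-call': normaliser = 0.15·0.2017 + 0.25·0.2101 + 0.5·0.5882; P(aggressive) ≈ 0.0803, P(balanced) ≈ 0.1394, P(conservative) ≈ 0.7804
After 'fold-or-call': normaliser = 0.15·0.0803 + 0.25·0.1394 + 0.5·0.7804; P(aggressive) ≈ 0.0275, P(balanced) ≈ 0.0797, P(conservative) ≈ 0.8927
After 'raise': normaliser = 0.85·0.0275 + 0.75·0.0797 + 0.5·0.8927; P(aggressive) ≈ 0.0442, P(balanced) ≈ 0.1129, P(conservative) ≈ 0.8429
After 'fold-or-call': normaliser = 0.15·0.0442 + 0.25·0.1129 + 0.5·0.8429; P(aggressive) ≈ 0.0145, P(balanced) ≈ 0.0618, P(conservative) ≈ 0.9236

0.9236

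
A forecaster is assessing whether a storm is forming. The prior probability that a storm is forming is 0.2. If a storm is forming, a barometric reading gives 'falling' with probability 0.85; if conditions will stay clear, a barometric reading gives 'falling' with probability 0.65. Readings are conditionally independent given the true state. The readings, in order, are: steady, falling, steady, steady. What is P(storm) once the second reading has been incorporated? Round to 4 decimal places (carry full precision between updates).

0.1229

After 'steady': P(storm) = 0.15·0.2000 / (0.15·0.2000 + 0.35·0.8000) ≈ 0.0968
After 'falling': P(storm) = 0.85·0.0968 / (0.85·0.0968 + 0.65·0.9032) ≈ 0.1229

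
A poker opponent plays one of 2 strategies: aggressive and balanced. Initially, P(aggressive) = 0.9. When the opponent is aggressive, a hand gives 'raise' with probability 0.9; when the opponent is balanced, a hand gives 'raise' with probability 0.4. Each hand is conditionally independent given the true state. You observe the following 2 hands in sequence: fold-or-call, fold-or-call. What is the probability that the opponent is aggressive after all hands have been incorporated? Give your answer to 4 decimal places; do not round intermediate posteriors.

0.2000

Apply Bayes' rule sequentially, carrying P(aggressive) forward.
After 'fold-or-call': P(aggressive) = 0.1·0.9000 / (0.1·0.9000 + 0.6·0.1000) ≈ 0.6000
After 'fold-or-call': P(aggressive) = 0.1·0.6000 / (0.1·0.6000 + 0.6·0.4000) ≈ 0.2000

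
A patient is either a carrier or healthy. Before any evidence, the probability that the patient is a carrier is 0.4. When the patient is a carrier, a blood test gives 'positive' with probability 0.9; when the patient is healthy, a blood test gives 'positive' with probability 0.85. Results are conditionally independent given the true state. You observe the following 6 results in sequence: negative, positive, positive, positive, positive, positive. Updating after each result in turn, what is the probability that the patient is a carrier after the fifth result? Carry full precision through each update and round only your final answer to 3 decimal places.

After 'negative': P(carrier) = 0.1·0.4000 / (0.1·0.4000 + 0.15·0.6000) ≈ 0.3077
After 'positive': P(carrier) = 0.9·0.3077 / (0.9·0.3077 + 0.85·0.6923) ≈ 0.3200
After 'positive': P(carrier) = 0.9·0.3200 / (0.9·0.3200 + 0.85·0.6800) ≈ 0.3326
After 'positive': P(carrier) = 0.9·0.3326 / (0.9·0.3326 + 0.85·0.6674) ≈ 0.3454
After 'positive': P(carrier) = 0.9·0.3454 / (0.9·0.3454 + 0.85·0.6546) ≈ 0.3584

0.358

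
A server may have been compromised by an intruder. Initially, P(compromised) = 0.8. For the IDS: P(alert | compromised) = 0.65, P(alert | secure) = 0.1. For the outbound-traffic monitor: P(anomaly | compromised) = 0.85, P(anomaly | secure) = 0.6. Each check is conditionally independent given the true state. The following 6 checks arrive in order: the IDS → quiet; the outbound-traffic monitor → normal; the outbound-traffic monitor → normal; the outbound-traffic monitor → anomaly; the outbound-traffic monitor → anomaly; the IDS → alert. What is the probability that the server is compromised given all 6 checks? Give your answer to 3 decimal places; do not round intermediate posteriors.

After the IDS='quiet': P(compromised) = 0.35·0.8000 / (0.35·0.8000 + 0.9·0.2000) ≈ 0.6087
After the outbound-traffic monitor='normal': P(compromised) = 0.15·0.6087 / (0.15·0.6087 + 0.4·0.3913) ≈ 0.3684
After the outbound-traffic monitor='normal': P(compromised) = 0.15·0.3684 / (0.15·0.3684 + 0.4·0.6316) ≈ 0.1795
After the outbound-traffic monitor='anomaly': P(compromised) = 0.85·0.1795 / (0.85·0.1795 + 0.6·0.8205) ≈ 0.2366
After the outbound-traffic monitor='anomaly': P(compromised) = 0.85·0.2366 / (0.85·0.2366 + 0.6·0.7634) ≈ 0.3051
After the IDS='alert': P(compromised) = 0.65·0.3051 / (0.65·0.3051 + 0.1·0.6949) ≈ 0.7405

0.741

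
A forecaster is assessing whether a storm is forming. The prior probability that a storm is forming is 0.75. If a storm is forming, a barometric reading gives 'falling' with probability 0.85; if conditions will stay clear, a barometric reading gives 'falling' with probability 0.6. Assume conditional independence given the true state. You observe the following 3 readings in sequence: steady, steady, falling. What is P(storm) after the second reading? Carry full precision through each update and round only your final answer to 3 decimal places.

0.297

After 'steady': P(storm) = 0.15·0.7500 / (0.15·0.7500 + 0.4·0.2500) ≈ 0.5294
After 'steady': P(storm) = 0.15·0.5294 / (0.15·0.5294 + 0.4·0.4706) ≈ 0.2967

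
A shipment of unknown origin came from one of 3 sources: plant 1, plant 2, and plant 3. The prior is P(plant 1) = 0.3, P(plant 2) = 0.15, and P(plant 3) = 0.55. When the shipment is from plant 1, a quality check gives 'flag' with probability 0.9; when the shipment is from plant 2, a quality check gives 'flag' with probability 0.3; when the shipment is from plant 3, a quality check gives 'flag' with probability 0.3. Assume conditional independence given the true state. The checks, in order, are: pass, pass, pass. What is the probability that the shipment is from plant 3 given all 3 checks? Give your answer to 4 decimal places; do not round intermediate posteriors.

Apply Bayes' rule sequentially, carrying P(plant 3) forward.
After 'pass': normaliser = 0.1·0.3000 + 0.7·0.1500 + 0.7·0.5500; P(plant 1) ≈ 0.0577, P(plant 2) ≈ 0.2019, P(plant 3) ≈ 0.7404
After 'pass': normaliser = 0.1·0.0577 + 0.7·0.2019 + 0.7·0.7404; P(plant 1) ≈ 0.0087, P(plant 2) ≈ 0.2124, P(plant 3) ≈ 0.7789
After 'pass': normaliser = 0.1·0.0087 + 0.7·0.2124 + 0.7·0.7789; P(plant 1) ≈ 0.0012, P(plant 2) ≈ 0.2140, P(plant 3) ≈ 0.7847

0.7847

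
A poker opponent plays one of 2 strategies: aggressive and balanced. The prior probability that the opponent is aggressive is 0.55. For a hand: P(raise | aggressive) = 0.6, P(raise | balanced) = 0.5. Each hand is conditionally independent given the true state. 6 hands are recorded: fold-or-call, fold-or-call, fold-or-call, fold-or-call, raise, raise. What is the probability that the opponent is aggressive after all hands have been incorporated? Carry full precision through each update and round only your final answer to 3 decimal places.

0.419

After 'fold-or-call': P(aggressive) = 0.4·0.5500 / (0.4·0.5500 + 0.5·0.4500) ≈ 0.4944
After 'fold-or-call': P(aggressive) = 0.4·0.4944 / (0.4·0.4944 + 0.5·0.5056) ≈ 0.4389
After 'fold-or-call': P(aggressive) = 0.4·0.4389 / (0.4·0.4389 + 0.5·0.5611) ≈ 0.3849
After 'fold-or-call': P(aggressive) = 0.4·0.3849 / (0.4·0.3849 + 0.5·0.6151) ≈ 0.3336
After 'raise': P(aggressive) = 0.6·0.3336 / (0.6·0.3336 + 0.5·0.6664) ≈ 0.3753
After 'raise': P(aggressive) = 0.6·0.3753 / (0.6·0.3753 + 0.5·0.6247) ≈ 0.4189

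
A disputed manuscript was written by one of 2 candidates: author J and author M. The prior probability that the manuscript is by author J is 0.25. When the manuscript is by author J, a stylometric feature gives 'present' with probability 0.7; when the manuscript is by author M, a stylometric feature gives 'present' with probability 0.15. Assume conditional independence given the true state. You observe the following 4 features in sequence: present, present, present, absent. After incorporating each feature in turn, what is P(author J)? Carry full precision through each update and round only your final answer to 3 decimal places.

After 'present': P(author J) = 0.7·0.2500 / (0.7·0.2500 + 0.15·0.7500) ≈ 0.6087
After 'present': P(author J) = 0.7·0.6087 / (0.7·0.6087 + 0.15·0.3913) ≈ 0.8789
After 'present': P(author J) = 0.7·0.8789 / (0.7·0.8789 + 0.15·0.1211) ≈ 0.9713
After 'absent': P(author J) = 0.3·0.9713 / (0.3·0.9713 + 0.85·0.0287) ≈ 0.9228

0.923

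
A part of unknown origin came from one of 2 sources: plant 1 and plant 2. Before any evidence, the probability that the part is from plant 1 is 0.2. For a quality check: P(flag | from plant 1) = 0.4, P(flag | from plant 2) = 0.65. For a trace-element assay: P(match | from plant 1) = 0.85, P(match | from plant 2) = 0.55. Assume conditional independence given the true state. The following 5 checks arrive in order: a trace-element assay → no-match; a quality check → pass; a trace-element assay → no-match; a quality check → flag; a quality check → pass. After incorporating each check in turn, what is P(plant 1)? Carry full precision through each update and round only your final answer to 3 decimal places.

0.048

Each posterior becomes the prior for the next update.
After a trace-element assay='no-match': P(plant 1) = 0.15·0.2000 / (0.15·0.2000 + 0.45·0.8000) ≈ 0.0769
After a quality check='pass': P(plant 1) = 0.6·0.0769 / (0.6·0.0769 + 0.35·0.9231) ≈ 0.1250
After a trace-element assay='no-match': P(plant 1) = 0.15·0.1250 / (0.15·0.1250 + 0.45·0.8750) ≈ 0.0455
After a quality check='flag': P(plant 1) = 0.4·0.0455 / (0.4·0.0455 + 0.65·0.9545) ≈ 0.0285
After a quality check='pass': P(plant 1) = 0.6·0.0285 / (0.6·0.0285 + 0.35·0.9715) ≈ 0.0478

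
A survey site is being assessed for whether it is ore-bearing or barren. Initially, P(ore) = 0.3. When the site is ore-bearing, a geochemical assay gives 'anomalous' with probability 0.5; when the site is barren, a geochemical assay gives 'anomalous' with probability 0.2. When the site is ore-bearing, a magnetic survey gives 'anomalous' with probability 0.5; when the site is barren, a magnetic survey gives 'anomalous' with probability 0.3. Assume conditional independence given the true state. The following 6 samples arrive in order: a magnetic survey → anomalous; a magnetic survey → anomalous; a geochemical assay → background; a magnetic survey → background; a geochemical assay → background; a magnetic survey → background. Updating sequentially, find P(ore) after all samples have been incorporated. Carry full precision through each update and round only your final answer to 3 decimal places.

0.192

Each posterior becomes the prior for the next update.
After a magnetic survey='anomalous': P(ore) = 0.5·0.3000 / (0.5·0.3000 + 0.3·0.7000) ≈ 0.4167
After a magnetic survey='anomalous': P(ore) = 0.5·0.4167 / (0.5·0.4167 + 0.3·0.5833) ≈ 0.5435
After a geochemical assay='background': P(ore) = 0.5·0.5435 / (0.5·0.5435 + 0.8·0.4565) ≈ 0.4266
After a magnetic survey='background': P(ore) = 0.5·0.4266 / (0.5·0.4266 + 0.7·0.5734) ≈ 0.3470
After a geochemical assay='background': P(ore) = 0.5·0.3470 / (0.5·0.3470 + 0.8·0.6530) ≈ 0.2493
After a magnetic survey='background': P(ore) = 0.5·0.2493 / (0.5·0.2493 + 0.7·0.7507) ≈ 0.1918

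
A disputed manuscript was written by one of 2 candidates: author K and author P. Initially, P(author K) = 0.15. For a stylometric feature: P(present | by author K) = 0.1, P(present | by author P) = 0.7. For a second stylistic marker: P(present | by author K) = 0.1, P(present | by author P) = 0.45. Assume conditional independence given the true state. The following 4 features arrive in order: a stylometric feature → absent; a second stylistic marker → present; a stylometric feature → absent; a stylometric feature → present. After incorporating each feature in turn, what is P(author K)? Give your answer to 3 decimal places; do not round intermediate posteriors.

0.048

After a stylometric feature='absent': P(author K) = 0.9·0.1500 / (0.9·0.1500 + 0.3·0.8500) ≈ 0.3462
After a second stylistic marker='present': P(author K) = 0.1·0.3462 / (0.1·0.3462 + 0.45·0.6538) ≈ 0.1053
After a stylometric feature='absent': P(author K) = 0.9·0.1053 / (0.9·0.1053 + 0.3·0.8947) ≈ 0.2609
After a stylometric feature='present': P(author K) = 0.1·0.2609 / (0.1·0.2609 + 0.7·0.7391) ≈ 0.0480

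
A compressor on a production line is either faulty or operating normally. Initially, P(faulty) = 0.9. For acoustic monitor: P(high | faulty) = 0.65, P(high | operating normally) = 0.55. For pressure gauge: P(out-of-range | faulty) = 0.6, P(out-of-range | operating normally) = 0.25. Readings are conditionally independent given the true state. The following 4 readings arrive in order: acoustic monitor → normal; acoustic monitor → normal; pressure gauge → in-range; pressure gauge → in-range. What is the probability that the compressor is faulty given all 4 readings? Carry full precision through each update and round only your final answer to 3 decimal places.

After acoustic monitor='normal': P(faulty) = 0.35·0.9000 / (0.35·0.9000 + 0.45·0.1000) ≈ 0.8750
After acoustic monitor='normal': P(faulty) = 0.35·0.8750 / (0.35·0.8750 + 0.45·0.1250) ≈ 0.8448
After pressure gauge='in-range': P(faulty) = 0.4·0.8448 / (0.4·0.8448 + 0.75·0.1552) ≈ 0.7438
After pressure gauge='in-range': P(faulty) = 0.4·0.7438 / (0.4·0.7438 + 0.75·0.2562) ≈ 0.6076

0.608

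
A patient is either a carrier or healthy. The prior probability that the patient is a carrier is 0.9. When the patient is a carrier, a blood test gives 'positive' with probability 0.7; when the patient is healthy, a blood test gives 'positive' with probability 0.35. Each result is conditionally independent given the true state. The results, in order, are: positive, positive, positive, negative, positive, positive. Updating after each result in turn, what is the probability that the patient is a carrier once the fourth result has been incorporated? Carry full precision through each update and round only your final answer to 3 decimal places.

After 'positive': P(carrier) = 0.7·0.9000 / (0.7·0.9000 + 0.35·0.1000) ≈ 0.9474
After 'positive': P(carrier) = 0.7·0.9474 / (0.7·0.9474 + 0.35·0.0526) ≈ 0.9730
After 'positive': P(carrier) = 0.7·0.9730 / (0.7·0.9730 + 0.35·0.0270) ≈ 0.9863
After 'negative': P(carrier) = 0.3·0.9863 / (0.3·0.9863 + 0.65·0.0137) ≈ 0.9708

0.971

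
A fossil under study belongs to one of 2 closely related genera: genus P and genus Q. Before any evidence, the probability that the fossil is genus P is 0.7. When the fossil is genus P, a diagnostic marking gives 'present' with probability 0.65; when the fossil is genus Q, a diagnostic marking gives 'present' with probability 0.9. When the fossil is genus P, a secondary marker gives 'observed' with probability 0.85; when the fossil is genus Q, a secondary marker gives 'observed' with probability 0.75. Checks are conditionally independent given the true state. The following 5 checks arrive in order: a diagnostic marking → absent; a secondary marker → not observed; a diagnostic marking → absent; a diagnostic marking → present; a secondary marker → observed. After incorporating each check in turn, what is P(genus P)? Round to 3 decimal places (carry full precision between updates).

After a diagnostic marking='absent': P(genus P) = 0.35·0.7000 / (0.35·0.7000 + 0.1·0.3000) ≈ 0.8909
After a secondary marker='not observed': P(genus P) = 0.15·0.8909 / (0.15·0.8909 + 0.25·0.1091) ≈ 0.8305
After a diagnostic marking='absent': P(genus P) = 0.35·0.8305 / (0.35·0.8305 + 0.1·0.1695) ≈ 0.9449
After a diagnostic marking='present': P(genus P) = 0.65·0.9449 / (0.65·0.9449 + 0.9·0.0551) ≈ 0.9253
After a secondary marker='observed': P(genus P) = 0.85·0.9253 / (0.85·0.9253 + 0.75·0.0747) ≈ 0.9335

0.933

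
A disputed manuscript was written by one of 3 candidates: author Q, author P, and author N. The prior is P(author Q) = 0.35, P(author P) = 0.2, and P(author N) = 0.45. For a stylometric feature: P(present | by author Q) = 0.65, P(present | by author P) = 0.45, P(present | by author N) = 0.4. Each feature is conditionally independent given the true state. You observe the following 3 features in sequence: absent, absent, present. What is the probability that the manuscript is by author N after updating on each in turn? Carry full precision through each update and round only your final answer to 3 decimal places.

After 'absent': normaliser = 0.35·0.3500 + 0.55·0.2000 + 0.6·0.4500; P(author Q) ≈ 0.2438, P(author P) ≈ 0.2189, P(author N) ≈ 0.5373
After 'absent': normaliser = 0.35·0.2438 + 0.55·0.2189 + 0.6·0.5373; P(author Q) ≈ 0.1616, P(author P) ≈ 0.2280, P(author N) ≈ 0.6105
After 'present': normaliser = 0.65·0.1616 + 0.45·0.2280 + 0.4·0.6105; P(author Q) ≈ 0.2324, P(author P) ≈ 0.2271, P(author N) ≈ 0.5405

0.540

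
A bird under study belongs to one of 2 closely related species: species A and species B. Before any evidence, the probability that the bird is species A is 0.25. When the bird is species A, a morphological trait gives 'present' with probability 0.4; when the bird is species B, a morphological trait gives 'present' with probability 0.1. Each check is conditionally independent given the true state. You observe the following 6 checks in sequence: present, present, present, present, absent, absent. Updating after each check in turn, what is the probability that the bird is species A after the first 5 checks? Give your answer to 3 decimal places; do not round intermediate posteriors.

0.983

Each posterior becomes the prior for the next update.
After 'present': P(species A) = 0.4·0.2500 / (0.4·0.2500 + 0.1·0.7500) ≈ 0.5714
After 'present': P(species A) = 0.4·0.5714 / (0.4·0.5714 + 0.1·0.4286) ≈ 0.8421
After 'present': P(species A) = 0.4·0.8421 / (0.4·0.8421 + 0.1·0.1579) ≈ 0.9552
After 'present': P(species A) = 0.4·0.9552 / (0.4·0.9552 + 0.1·0.0448) ≈ 0.9884
After 'absent': P(species A) = 0.6·0.9884 / (0.6·0.9884 + 0.9·0.0116) ≈ 0.9827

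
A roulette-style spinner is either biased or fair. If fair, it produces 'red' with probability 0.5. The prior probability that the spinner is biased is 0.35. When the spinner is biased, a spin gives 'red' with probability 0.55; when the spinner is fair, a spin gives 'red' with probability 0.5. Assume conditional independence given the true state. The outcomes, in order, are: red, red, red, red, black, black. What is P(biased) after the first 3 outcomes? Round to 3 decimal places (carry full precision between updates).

0.417

After 'red': P(biased) = 0.55·0.3500 / (0.55·0.3500 + 0.5·0.6500) ≈ 0.3720
After 'red': P(biased) = 0.55·0.3720 / (0.55·0.3720 + 0.5·0.6280) ≈ 0.3945
After 'red': P(biased) = 0.55·0.3945 / (0.55·0.3945 + 0.5·0.6055) ≈ 0.4175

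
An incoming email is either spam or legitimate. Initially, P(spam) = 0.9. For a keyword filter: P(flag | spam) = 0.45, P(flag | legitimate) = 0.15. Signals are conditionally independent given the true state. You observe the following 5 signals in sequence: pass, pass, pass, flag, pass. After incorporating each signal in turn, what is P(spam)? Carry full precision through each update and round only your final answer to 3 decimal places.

0.826

After 'pass': P(spam) = 0.55·0.9000 / (0.55·0.9000 + 0.85·0.1000) ≈ 0.8534
After 'pass': P(spam) = 0.55·0.8534 / (0.55·0.8534 + 0.85·0.1466) ≈ 0.7903
After 'pass': P(spam) = 0.55·0.7903 / (0.55·0.7903 + 0.85·0.2097) ≈ 0.7092
After 'flag': P(spam) = 0.45·0.7092 / (0.45·0.7092 + 0.15·0.2908) ≈ 0.8797
After 'pass': P(spam) = 0.55·0.8797 / (0.55·0.8797 + 0.85·0.1203) ≈ 0.8256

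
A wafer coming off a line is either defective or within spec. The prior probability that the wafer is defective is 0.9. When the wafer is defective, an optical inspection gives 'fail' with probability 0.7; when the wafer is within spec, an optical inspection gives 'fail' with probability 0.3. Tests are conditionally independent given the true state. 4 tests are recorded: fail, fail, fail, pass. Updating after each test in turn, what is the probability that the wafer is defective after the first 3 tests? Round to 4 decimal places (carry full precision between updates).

After 'fail': P(defective) = 0.7·0.9000 / (0.7·0.9000 + 0.3·0.1000) ≈ 0.9545
After 'fail': P(defective) = 0.7·0.9545 / (0.7·0.9545 + 0.3·0.0455) ≈ 0.9800
After 'fail': P(defective) = 0.7·0.9800 / (0.7·0.9800 + 0.3·0.0200) ≈ 0.9913

0.9913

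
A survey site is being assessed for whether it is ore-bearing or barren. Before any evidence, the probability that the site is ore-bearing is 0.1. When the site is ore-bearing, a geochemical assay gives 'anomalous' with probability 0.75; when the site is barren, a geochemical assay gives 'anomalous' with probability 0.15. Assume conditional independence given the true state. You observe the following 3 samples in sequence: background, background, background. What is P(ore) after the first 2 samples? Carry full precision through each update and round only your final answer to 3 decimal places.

After 'background': P(ore) = 0.25·0.1000 / (0.25·0.1000 + 0.85·0.9000) ≈ 0.0316
After 'background': P(ore) = 0.25·0.0316 / (0.25·0.0316 + 0.85·0.9684) ≈ 0.0095

0.010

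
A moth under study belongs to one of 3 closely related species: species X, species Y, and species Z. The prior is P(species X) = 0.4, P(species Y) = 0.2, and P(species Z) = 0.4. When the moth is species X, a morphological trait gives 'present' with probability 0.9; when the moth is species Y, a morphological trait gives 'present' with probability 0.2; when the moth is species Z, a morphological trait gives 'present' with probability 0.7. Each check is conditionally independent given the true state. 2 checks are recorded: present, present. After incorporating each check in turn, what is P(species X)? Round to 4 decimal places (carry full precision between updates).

After 'present': normaliser = 0.9·0.4000 + 0.2·0.2000 + 0.7·0.4000; P(species X) ≈ 0.5294, P(species Y) ≈ 0.0588, P(species Z) ≈ 0.4118
After 'present': normaliser = 0.9·0.5294 + 0.2·0.0588 + 0.7·0.4118; P(species X) ≈ 0.6136, P(species Y) ≈ 0.0152, P(species Z) ≈ 0.3712

0.6136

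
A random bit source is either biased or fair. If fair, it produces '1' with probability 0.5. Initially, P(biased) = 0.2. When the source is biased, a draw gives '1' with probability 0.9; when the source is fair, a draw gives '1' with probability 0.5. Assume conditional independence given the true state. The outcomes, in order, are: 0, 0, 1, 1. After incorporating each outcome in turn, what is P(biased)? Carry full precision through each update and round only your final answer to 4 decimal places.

After '0': P(biased) = 0.1·0.2000 / (0.1·0.2000 + 0.5·0.8000) ≈ 0.0476
After '0': P(biased) = 0.1·0.0476 / (0.1·0.0476 + 0.5·0.9524) ≈ 0.0099
After '1': P(biased) = 0.9·0.0099 / (0.9·0.0099 + 0.5·0.9901) ≈ 0.0177
After '1': P(biased) = 0.9·0.0177 / (0.9·0.0177 + 0.5·0.9823) ≈ 0.0314

0.0314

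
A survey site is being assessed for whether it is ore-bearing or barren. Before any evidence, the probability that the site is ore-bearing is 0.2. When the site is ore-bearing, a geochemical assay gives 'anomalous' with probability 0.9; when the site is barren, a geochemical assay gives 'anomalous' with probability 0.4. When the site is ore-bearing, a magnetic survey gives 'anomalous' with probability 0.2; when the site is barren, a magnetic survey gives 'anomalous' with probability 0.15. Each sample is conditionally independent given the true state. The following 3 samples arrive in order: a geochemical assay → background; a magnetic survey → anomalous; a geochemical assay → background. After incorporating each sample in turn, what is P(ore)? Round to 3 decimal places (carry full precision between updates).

After a geochemical assay='background': P(ore) = 0.1·0.2000 / (0.1·0.2000 + 0.6·0.8000) ≈ 0.0400
After a magnetic survey='anomalous': P(ore) = 0.2·0.0400 / (0.2·0.0400 + 0.15·0.9600) ≈ 0.0526
After a geochemical assay='background': P(ore) = 0.1·0.0526 / (0.1·0.0526 + 0.6·0.9474) ≈ 0.0092

0.009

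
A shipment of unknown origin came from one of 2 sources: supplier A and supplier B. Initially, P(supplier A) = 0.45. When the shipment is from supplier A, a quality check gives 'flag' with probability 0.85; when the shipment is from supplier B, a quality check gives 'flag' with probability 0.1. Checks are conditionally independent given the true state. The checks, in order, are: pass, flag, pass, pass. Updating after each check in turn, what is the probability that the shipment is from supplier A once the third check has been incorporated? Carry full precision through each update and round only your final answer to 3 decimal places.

0.162

After 'pass': P(supplier A) = 0.15·0.4500 / (0.15·0.4500 + 0.9·0.5500) ≈ 0.1200
After 'flag': P(supplier A) = 0.85·0.1200 / (0.85·0.1200 + 0.1·0.8800) ≈ 0.5368
After 'pass': P(supplier A) = 0.15·0.5368 / (0.15·0.5368 + 0.9·0.4632) ≈ 0.1619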